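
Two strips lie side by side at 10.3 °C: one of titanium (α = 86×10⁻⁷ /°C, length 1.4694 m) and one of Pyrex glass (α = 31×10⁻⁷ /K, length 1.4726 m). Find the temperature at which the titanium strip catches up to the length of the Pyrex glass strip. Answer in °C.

Equal length when α₁L₁ΔT − α₂L₂ΔT = L₂ − L₁ = 3.20×10⁻³ m
α₁L₁ = 1.263684×10⁻⁵, α₂L₂ = 4.56506×10⁻⁶ → Δ(αL) = 8.07178×10⁻⁶ m/K
ΔT = 3.20×10⁻³ / 8.07178×10⁻⁶ = 396.443 K, so T = 10.3 + 396.443 = 406.743 °C

T = 406.7 °C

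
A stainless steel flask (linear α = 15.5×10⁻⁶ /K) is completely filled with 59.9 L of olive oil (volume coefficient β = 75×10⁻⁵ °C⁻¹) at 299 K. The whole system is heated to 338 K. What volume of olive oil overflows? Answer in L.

The flask also expands: β_container ≈ 3α = 4.65×10⁻⁵ /K
Net overflow = V₀(β_liq − 3α_cont)ΔT
β − 3α = 7.50×10⁻⁴ − 4.65×10⁻⁵ = 7.035×10⁻⁴ /K; ΔT = 39 K
ΔV = 59.9 × 7.035×10⁻⁴ × 39 = 1.64 L

1.64 L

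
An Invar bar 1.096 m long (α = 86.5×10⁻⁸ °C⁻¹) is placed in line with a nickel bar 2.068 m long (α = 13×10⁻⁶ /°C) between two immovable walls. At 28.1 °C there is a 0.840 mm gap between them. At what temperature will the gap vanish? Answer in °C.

Gap closes when ΔL₁ + ΔL₂ = 0.840 mm = 8.40×10⁻⁴ m
(α₁L₁ + α₂L₂)ΔT = g
α₁L₁ + α₂L₂ = 86.5×10⁻⁸×1.096 + 13×10⁻⁶×2.068 = 2.783204×10⁻⁵ m/K
ΔT = 8.40×10⁻⁴ / 2.783204×10⁻⁵ = 30.181 K
T = 28.1 + 30.181 = 58.281 °C

T = 58.3 °C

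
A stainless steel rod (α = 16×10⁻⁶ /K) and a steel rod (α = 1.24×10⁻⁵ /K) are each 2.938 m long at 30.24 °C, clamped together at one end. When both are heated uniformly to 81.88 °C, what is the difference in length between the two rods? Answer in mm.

0.546 mm

ΔT = 51.64 K
stainless steel: ΔL = 16×10⁻⁶ × 2.938 m × 51.64 = 2.4275×10⁻³ m = 2.4275 mm
steel: ΔL = 1.24×10⁻⁵ × 2.938 m × 51.64 = 1.8813×10⁻³ m = 1.8813 mm
difference = 2.4275 − 1.8813 = 0.5462 mm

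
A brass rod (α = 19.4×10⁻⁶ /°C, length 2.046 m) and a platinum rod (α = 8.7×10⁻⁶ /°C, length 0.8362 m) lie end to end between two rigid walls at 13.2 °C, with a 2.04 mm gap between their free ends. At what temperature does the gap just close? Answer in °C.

T = 56.6 °C

α₁L₁ = 3.96924×10⁻⁵ m/K, α₂L₂ = 7.27494×10⁻⁶ m/K → total 4.696734×10⁻⁵ m/K
ΔT = g/(α₁L₁+α₂L₂) = 2.04×10⁻³ / 4.696734×10⁻⁵ = 43.434 K
T = 13.2 + 43.434 = 56.634 °C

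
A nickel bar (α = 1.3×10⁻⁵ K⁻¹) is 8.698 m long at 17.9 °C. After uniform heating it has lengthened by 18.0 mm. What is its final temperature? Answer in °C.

T = 177 °C

ΔL = αL₀ΔT ⇒ ΔT = ΔL / (αL₀)
ΔT = 18.0×10⁻³ m / (1.3×10⁻⁵ × 8.698 m) = 159.19 K
T = 17.9 + 159.19 = 177.09 °C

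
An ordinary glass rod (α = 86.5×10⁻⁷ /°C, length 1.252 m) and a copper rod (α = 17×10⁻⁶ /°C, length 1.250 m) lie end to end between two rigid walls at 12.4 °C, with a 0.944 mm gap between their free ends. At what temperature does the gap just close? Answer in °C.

T = 41.8 °C

α₁L₁ = 1.08298×10⁻⁵ m/K, α₂L₂ = 2.125×10⁻⁵ m/K → total 3.20798×10⁻⁵ m/K
ΔT = g/(α₁L₁+α₂L₂) = 9.44×10⁻⁴ / 3.20798×10⁻⁵ = 29.427 K
T = 12.4 + 29.427 = 41.827 °C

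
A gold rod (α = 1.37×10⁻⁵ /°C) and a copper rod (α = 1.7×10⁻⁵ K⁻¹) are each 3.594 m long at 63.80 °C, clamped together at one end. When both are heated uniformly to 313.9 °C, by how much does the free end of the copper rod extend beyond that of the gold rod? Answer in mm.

ΔT = 250.10 K
gold: ΔL = 1.37×10⁻⁵ × 3.594 m × 250.10 = 1.2314×10⁻² m = 12.314 mm
copper: ΔL = 1.7×10⁻⁵ × 3.594 m × 250.10 = 1.5281×10⁻² m = 15.281 mm
difference = 15.281 − 12.314 = 2.967 mm

2.97 mm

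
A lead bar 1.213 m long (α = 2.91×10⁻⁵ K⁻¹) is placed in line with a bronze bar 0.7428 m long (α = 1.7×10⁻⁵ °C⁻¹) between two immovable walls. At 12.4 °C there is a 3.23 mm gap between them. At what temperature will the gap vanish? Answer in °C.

T = 79.8 °C

Gap closes when ΔL₁ + ΔL₂ = 3.23 mm = 3.23×10⁻³ m
(α₁L₁ + α₂L₂)ΔT = g
α₁L₁ + α₂L₂ = 2.91×10⁻⁵×1.213 + 1.7×10⁻⁵×0.7428 = 4.79259×10⁻⁵ m/K
ΔT = 3.23×10⁻³ / 4.79259×10⁻⁵ = 67.396 K
T = 12.4 + 67.396 = 79.796 °C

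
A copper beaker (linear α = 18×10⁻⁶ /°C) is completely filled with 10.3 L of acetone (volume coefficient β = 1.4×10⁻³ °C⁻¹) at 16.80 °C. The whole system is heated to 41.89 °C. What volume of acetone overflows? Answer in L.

0.348 L

The beaker also expands: β_container ≈ 3α = 5.4×10⁻⁵ /K
Net overflow = V₀(β_liq − 3α_cont)ΔT
β − 3α = 1.40×10⁻³ − 5.4×10⁻⁵ = 1.346×10⁻³ /K; ΔT = 25.09 K
ΔV = 10.3 × 1.346×10⁻³ × 25.09 = 0.348 L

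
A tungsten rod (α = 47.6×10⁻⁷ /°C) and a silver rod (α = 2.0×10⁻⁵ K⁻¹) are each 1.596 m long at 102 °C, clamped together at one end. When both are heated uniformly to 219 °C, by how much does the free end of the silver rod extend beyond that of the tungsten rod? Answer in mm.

ΔT = 117 K
tungsten: ΔL = 47.6×10⁻⁷ × 1.596 m × 117 = 8.8884×10⁻⁴ m = 0.88884 mm
silver: ΔL = 2.0×10⁻⁵ × 1.596 m × 117 = 3.7346×10⁻³ m = 3.7346 mm
difference = 3.7346 − 0.88884 = 2.84576 mm

2.85 mm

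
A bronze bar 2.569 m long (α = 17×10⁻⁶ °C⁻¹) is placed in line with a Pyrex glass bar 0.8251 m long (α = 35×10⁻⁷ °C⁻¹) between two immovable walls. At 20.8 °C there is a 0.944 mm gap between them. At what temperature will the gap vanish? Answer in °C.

T = 41.1 °C

α₁L₁ = 4.3673×10⁻⁵ m/K, α₂L₂ = 2.88785×10⁻⁶ m/K → total 4.656085×10⁻⁵ m/K
ΔT = g/(α₁L₁+α₂L₂) = 9.44×10⁻⁴ / 4.656085×10⁻⁵ = 20.275 K
T = 20.8 + 20.275 = 41.075 °C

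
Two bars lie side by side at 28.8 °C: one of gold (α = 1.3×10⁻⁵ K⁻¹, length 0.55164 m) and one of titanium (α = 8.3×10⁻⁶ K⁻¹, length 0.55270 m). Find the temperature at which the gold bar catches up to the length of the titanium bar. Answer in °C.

T = 439.0 °C

Equal length when α₁L₁ΔT − α₂L₂ΔT = L₂ − L₁ = 1.06×10⁻³ m
α₁L₁ = 7.17132×10⁻⁶, α₂L₂ = 4.58741×10⁻⁶ → Δ(αL) = 2.58391×10⁻⁶ m/K
ΔT = 1.06×10⁻³ / 2.58391×10⁻⁶ = 410.231 K, so T = 28.8 + 410.231 = 439.031 °C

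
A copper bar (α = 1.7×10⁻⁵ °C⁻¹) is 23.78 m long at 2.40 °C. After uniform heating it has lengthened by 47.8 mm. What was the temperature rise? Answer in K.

ΔL = αL₀ΔT ⇒ ΔT = ΔL / (αL₀)
ΔT = 47.8×10⁻³ m / (1.7×10⁻⁵ × 23.78 m) = 118.24 K

ΔT = 118 K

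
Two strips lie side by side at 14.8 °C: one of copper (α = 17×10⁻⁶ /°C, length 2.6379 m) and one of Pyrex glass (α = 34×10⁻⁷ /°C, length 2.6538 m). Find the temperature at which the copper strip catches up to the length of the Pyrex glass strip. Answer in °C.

T = 458.7 °C

L₁(1 + α₁ΔT) = L₂(1 + α₂ΔT) ⇒ ΔT = (L₂ − L₁)/(α₁L₁ − α₂L₂)
L₂ − L₁ = 2.6538 − 2.6379 = 1.59×10⁻² m
α₁L₁ − α₂L₂ = 17×10⁻⁶×2.6379 − 34×10⁻⁷×2.6538 = 3.582138×10⁻⁵ m/K
ΔT = 1.59×10⁻² / 3.582138×10⁻⁵ = 443.869 K
T = 14.8 + 443.869 = 458.669 °C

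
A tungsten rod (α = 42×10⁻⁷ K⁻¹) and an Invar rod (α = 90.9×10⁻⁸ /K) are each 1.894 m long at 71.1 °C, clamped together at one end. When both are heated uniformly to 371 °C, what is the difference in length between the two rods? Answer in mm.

ΔT = 299.9 K
tungsten: ΔL = 42×10⁻⁷ × 1.894 m × 299.9 = 2.3856×10⁻³ m = 2.3856 mm
Invar: ΔL = 90.9×10⁻⁸ × 1.894 m × 299.9 = 5.1632×10⁻⁴ m = 0.51632 mm
difference = 2.3856 − 0.51632 = 1.86928 mm

1.87 mm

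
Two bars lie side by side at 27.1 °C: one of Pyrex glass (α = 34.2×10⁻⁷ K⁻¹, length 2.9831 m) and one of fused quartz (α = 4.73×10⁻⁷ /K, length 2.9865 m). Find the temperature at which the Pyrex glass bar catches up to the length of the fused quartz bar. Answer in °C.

Equal length when α₁L₁ΔT − α₂L₂ΔT = L₂ − L₁ = 3.40×10⁻³ m
α₁L₁ = 1.0202202×10⁻⁵, α₂L₂ = 1.4126145×10⁻⁶ → Δ(αL) = 8.7895875×10⁻⁶ m/K
ΔT = 3.40×10⁻³ / 8.7895875×10⁻⁶ = 386.821 K, so T = 27.1 + 386.821 = 413.921 °C

T = 413.9 °C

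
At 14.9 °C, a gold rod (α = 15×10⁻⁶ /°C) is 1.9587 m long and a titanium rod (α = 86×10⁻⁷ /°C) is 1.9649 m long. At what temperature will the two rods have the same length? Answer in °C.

T = 511.6 °C

Equal length when α₁L₁ΔT − α₂L₂ΔT = L₂ − L₁ = 6.20×10⁻³ m
α₁L₁ = 2.93805×10⁻⁵, α₂L₂ = 1.689814×10⁻⁵ → Δ(αL) = 1.248236×10⁻⁵ m/K
ΔT = 6.20×10⁻³ / 1.248236×10⁻⁵ = 496.701 K, so T = 14.9 + 496.701 = 511.601 °C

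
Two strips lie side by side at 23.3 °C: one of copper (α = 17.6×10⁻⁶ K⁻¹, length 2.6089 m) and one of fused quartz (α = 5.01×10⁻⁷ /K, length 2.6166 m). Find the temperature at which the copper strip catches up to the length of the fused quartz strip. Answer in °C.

T = 195.9 °C

Equal length when α₁L₁ΔT − α₂L₂ΔT = L₂ − L₁ = 7.70×10⁻³ m
α₁L₁ = 4.591664×10⁻⁵, α₂L₂ = 1.3109166×10⁻⁶ → Δ(αL) = 4.46057234×10⁻⁵ m/K
ΔT = 7.70×10⁻³ / 4.46057234×10⁻⁵ = 172.624 K, so T = 23.3 + 172.624 = 195.924 °C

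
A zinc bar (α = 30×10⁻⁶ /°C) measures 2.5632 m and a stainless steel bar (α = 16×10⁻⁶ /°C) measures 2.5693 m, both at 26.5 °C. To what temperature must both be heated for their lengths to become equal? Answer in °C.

L₁(1 + α₁ΔT) = L₂(1 + α₂ΔT) ⇒ ΔT = (L₂ − L₁)/(α₁L₁ − α₂L₂)
L₂ − L₁ = 2.5693 − 2.5632 = 6.10×10⁻³ m
α₁L₁ − α₂L₂ = 30×10⁻⁶×2.5632 − 16×10⁻⁶×2.5693 = 3.57872×10⁻⁵ m/K
ΔT = 6.10×10⁻³ / 3.57872×10⁻⁵ = 170.452 K
T = 26.5 + 170.452 = 196.952 °C

T = 197.0 °C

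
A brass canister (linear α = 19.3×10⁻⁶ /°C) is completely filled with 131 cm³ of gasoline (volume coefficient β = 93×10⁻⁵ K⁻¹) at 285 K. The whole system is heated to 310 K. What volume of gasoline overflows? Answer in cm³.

2.86 cm³

The canister also expands: β_container ≈ 3α = 5.79×10⁻⁵ /K
Net overflow = V₀(β_liq − 3α_cont)ΔT
β − 3α = 9.30×10⁻⁴ − 5.79×10⁻⁵ = 8.721×10⁻⁴ /K; ΔT = 25 K
ΔV = 131 × 8.721×10⁻⁴ × 25 = 2.86 cm³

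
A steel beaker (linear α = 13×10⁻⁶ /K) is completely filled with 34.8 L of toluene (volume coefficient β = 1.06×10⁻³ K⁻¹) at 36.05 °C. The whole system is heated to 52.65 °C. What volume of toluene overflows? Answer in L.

0.590 L

The beaker also expands: β_container ≈ 3α = 3.9×10⁻⁵ /K
Net overflow = V₀(β_liq − 3α_cont)ΔT
β − 3α = 1.06×10⁻³ − 3.9×10⁻⁵ = 1.021×10⁻³ /K; ΔT = 16.60 K
ΔV = 34.8 × 1.021×10⁻³ × 16.60 = 0.590 L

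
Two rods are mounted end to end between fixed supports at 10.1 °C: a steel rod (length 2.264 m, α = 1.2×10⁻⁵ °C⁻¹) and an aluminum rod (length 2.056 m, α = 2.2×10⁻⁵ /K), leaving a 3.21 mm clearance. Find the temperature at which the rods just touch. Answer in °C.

T = 54.4 °C

Gap closes when ΔL₁ + ΔL₂ = 3.21 mm = 3.21×10⁻³ m
(α₁L₁ + α₂L₂)ΔT = g
α₁L₁ + α₂L₂ = 1.2×10⁻⁵×2.264 + 2.2×10⁻⁵×2.056 = 7.24×10⁻⁵ m/K
ΔT = 3.21×10⁻³ / 7.24×10⁻⁵ = 44.337 K
T = 10.1 + 44.337 = 54.437 °C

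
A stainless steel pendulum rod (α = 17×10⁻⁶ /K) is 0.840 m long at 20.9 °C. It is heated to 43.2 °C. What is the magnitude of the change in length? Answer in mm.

|ΔT| = |43.2 − 20.9| = 22.3 K
ΔL = αL₀ΔT = (17×10⁻⁶)(0.840)(22.3) = 3.18×10⁻⁴ m

ΔL = 0.318 mm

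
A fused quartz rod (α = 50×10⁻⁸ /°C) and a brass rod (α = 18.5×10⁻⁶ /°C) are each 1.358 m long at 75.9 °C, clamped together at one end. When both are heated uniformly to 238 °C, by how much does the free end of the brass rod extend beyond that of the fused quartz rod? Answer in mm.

ΔT = 162.1 K
fused quartz: ΔL = 50×10⁻⁸ × 1.358 m × 162.1 = 1.1007×10⁻⁴ m = 0.11007 mm
brass: ΔL = 18.5×10⁻⁶ × 1.358 m × 162.1 = 4.0724×10⁻³ m = 4.0724 mm
difference = 4.0724 − 0.11007 = 3.96233 mm

3.96 mm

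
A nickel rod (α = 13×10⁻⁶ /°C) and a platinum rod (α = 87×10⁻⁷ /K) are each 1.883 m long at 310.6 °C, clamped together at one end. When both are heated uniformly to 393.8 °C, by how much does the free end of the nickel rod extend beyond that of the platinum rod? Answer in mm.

ΔT = 83.2 K
nickel: ΔL = 13×10⁻⁶ × 1.883 m × 83.2 = 2.0367×10⁻³ m = 2.0367 mm
platinum: ΔL = 87×10⁻⁷ × 1.883 m × 83.2 = 1.3630×10⁻³ m = 1.3630 mm
difference = 2.0367 − 1.3630 = 0.6737 mm

0.674 mm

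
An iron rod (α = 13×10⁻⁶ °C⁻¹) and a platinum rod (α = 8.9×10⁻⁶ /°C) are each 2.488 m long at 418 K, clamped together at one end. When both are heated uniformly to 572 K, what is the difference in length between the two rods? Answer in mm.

1.57 mm

ΔT = 154 K
iron: ΔL = 13×10⁻⁶ × 2.488 m × 154 = 4.9810×10⁻³ m = 4.9810 mm
platinum: ΔL = 8.9×10⁻⁶ × 2.488 m × 154 = 3.4101×10⁻³ m = 3.4101 mm
difference = 4.9810 − 3.4101 = 1.5709 mm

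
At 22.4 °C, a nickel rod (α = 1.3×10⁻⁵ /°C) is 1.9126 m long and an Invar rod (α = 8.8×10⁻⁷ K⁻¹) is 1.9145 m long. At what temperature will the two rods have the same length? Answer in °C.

T = 104.4 °C

Equal length when α₁L₁ΔT − α₂L₂ΔT = L₂ − L₁ = 1.90×10⁻³ m
α₁L₁ = 2.48638×10⁻⁵, α₂L₂ = 1.68476×10⁻⁶ → Δ(αL) = 2.317904×10⁻⁵ m/K
ΔT = 1.90×10⁻³ / 2.317904×10⁻⁵ = 81.971 K, so T = 22.4 + 81.971 = 104.371 °C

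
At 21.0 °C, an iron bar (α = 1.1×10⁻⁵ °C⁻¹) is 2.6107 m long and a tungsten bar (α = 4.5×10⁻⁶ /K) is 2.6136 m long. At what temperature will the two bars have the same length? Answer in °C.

T = 192.0 °C

L₁(1 + α₁ΔT) = L₂(1 + α₂ΔT) ⇒ ΔT = (L₂ − L₁)/(α₁L₁ − α₂L₂)
L₂ − L₁ = 2.6136 − 2.6107 = 2.90×10⁻³ m
α₁L₁ − α₂L₂ = 1.1×10⁻⁵×2.6107 − 4.5×10⁻⁶×2.6136 = 1.69565×10⁻⁵ m/K
ΔT = 2.90×10⁻³ / 1.69565×10⁻⁵ = 171.026 K
T = 21.0 + 171.026 = 192.026 °C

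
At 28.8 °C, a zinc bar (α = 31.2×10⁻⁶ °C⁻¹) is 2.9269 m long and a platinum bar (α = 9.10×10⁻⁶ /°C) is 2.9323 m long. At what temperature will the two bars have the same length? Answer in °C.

Equal length when α₁L₁ΔT − α₂L₂ΔT = L₂ − L₁ = 5.40×10⁻³ m
α₁L₁ = 9.131928×10⁻⁵, α₂L₂ = 2.668393×10⁻⁵ → Δ(αL) = 6.463535×10⁻⁵ m/K
ΔT = 5.40×10⁻³ / 6.463535×10⁻⁵ = 83.546 K, so T = 28.8 + 83.546 = 112.346 °C

T = 112.3 °C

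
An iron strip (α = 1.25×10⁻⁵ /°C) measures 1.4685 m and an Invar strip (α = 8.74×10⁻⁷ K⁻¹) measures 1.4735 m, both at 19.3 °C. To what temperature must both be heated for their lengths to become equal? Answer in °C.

Equal length when α₁L₁ΔT − α₂L₂ΔT = L₂ − L₁ = 5.00×10⁻³ m
α₁L₁ = 1.835625×10⁻⁵, α₂L₂ = 1.287839×10⁻⁶ → Δ(αL) = 1.7068411×10⁻⁵ m/K
ΔT = 5.00×10⁻³ / 1.7068411×10⁻⁵ = 292.939 K, so T = 19.3 + 292.939 = 312.239 °C

T = 312.2 °C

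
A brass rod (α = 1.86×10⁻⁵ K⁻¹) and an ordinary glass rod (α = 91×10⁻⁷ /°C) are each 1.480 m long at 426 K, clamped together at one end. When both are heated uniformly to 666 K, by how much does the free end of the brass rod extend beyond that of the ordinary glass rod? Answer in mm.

ΔT = 240 K
brass: ΔL = 1.86×10⁻⁵ × 1.480 m × 240 = 6.6067×10⁻³ m = 6.6067 mm
ordinary glass: ΔL = 91×10⁻⁷ × 1.480 m × 240 = 3.2323×10⁻³ m = 3.2323 mm
difference = 6.6067 − 3.2323 = 3.3744 mm

3.37 mm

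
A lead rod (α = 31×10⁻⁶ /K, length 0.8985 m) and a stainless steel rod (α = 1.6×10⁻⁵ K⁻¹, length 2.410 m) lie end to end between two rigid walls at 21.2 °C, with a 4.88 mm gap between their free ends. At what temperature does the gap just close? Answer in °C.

T = 94.7 °C

α₁L₁ = 2.78535×10⁻⁵ m/K, α₂L₂ = 3.856×10⁻⁵ m/K → total 6.64135×10⁻⁵ m/K
ΔT = g/(α₁L₁+α₂L₂) = 4.88×10⁻³ / 6.64135×10⁻⁵ = 73.479 K
T = 21.2 + 73.479 = 94.679 °C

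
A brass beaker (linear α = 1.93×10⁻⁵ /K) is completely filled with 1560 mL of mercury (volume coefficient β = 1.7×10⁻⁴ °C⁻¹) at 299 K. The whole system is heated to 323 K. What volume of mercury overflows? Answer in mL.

4.20 mL

The beaker also expands: β_container ≈ 3α = 5.79×10⁻⁵ /K
Net overflow = V₀(β_liq − 3α_cont)ΔT
β − 3α = 1.70×10⁻⁴ − 5.79×10⁻⁵ = 1.121×10⁻⁴ /K; ΔT = 24 K
ΔV = 1560 × 1.121×10⁻⁴ × 24 = 4.20 mL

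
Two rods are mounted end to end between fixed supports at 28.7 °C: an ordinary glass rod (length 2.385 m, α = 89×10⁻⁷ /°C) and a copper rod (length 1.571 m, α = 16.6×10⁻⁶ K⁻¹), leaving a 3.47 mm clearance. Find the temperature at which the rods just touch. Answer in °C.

Gap closes when ΔL₁ + ΔL₂ = 3.47 mm = 3.47×10⁻³ m
(α₁L₁ + α₂L₂)ΔT = g
α₁L₁ + α₂L₂ = 89×10⁻⁷×2.385 + 16.6×10⁻⁶×1.571 = 4.73051×10⁻⁵ m/K
ΔT = 3.47×10⁻³ / 4.73051×10⁻⁵ = 73.35 K
T = 28.7 + 73.35 = 102.05 °C

T = 102 °C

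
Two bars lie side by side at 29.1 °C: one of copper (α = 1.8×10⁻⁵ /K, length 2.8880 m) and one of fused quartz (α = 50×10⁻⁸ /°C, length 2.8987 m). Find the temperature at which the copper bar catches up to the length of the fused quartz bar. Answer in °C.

T = 240.8 °C

Equal length when α₁L₁ΔT − α₂L₂ΔT = L₂ − L₁ = 1.07×10⁻² m
α₁L₁ = 5.1984×10⁻⁵, α₂L₂ = 1.44935×10⁻⁶ → Δ(αL) = 5.053465×10⁻⁵ m/K
ΔT = 1.07×10⁻² / 5.053465×10⁻⁵ = 211.736 K, so T = 29.1 + 211.736 = 240.836 °C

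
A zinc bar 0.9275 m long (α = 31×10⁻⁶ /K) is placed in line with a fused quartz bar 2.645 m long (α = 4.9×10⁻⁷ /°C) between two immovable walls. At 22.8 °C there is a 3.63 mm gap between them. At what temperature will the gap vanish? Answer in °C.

T = 144 °C

α₁L₁ = 2.87525×10⁻⁵ m/K, α₂L₂ = 1.29605×10⁻⁶ m/K → total 3.004855×10⁻⁵ m/K
ΔT = g/(α₁L₁+α₂L₂) = 3.63×10⁻³ / 3.004855×10⁻⁵ = 120.80 K
T = 22.8 + 120.80 = 143.60 °C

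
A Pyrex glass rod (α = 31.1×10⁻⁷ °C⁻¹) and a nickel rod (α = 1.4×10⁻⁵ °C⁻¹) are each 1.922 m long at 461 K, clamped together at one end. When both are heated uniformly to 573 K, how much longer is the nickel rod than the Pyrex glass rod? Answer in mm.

ΔT = 112 K
Pyrex glass: ΔL = 31.1×10⁻⁷ × 1.922 m × 112 = 6.6947×10⁻⁴ m = 0.66947 mm
nickel: ΔL = 1.4×10⁻⁵ × 1.922 m × 112 = 3.0137×10⁻³ m = 3.0137 mm
difference = 3.0137 − 0.66947 = 2.34423 mm

2.34 mm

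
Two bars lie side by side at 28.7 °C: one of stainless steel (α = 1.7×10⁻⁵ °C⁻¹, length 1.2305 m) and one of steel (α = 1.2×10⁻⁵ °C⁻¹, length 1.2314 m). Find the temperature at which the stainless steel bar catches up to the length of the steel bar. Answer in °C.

Equal length when α₁L₁ΔT − α₂L₂ΔT = L₂ − L₁ = 9.00×10⁻⁴ m
α₁L₁ = 2.09185×10⁻⁵, α₂L₂ = 1.47768×10⁻⁵ → Δ(αL) = 6.1417×10⁻⁶ m/K
ΔT = 9.00×10⁻⁴ / 6.1417×10⁻⁶ = 146.539 K, so T = 28.7 + 146.539 = 175.239 °C

T = 175.2 °C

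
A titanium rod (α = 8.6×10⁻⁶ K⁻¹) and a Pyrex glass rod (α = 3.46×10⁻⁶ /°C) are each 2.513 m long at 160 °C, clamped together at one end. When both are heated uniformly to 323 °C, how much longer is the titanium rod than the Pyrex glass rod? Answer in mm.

ΔT = 163 K
titanium: ΔL = 8.6×10⁻⁶ × 2.513 m × 163 = 3.5227×10⁻³ m = 3.5227 mm
Pyrex glass: ΔL = 3.46×10⁻⁶ × 2.513 m × 163 = 1.4173×10⁻³ m = 1.4173 mm
difference = 3.5227 − 1.4173 = 2.1054 mm

2.11 mm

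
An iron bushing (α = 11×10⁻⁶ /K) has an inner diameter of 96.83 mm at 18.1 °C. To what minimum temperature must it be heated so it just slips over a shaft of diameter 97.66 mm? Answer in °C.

T = 797 °C

Required Δd = 97.66 − 96.83 = 0.83 mm
Δd = αd₀ΔT ⇒ ΔT = Δd/(αd₀) = 0.83 / (11×10⁻⁶ × 96.83) = 779.25 K
T_min = 18.1 + 779.25 = 797.35 °C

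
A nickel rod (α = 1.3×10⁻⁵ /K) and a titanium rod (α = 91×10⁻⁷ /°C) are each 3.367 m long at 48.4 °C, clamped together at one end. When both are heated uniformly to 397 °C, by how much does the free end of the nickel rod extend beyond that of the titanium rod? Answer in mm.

ΔT = 348.6 K
nickel: ΔL = 1.3×10⁻⁵ × 3.367 m × 348.6 = 1.5259×10⁻² m = 15.259 mm
titanium: ΔL = 91×10⁻⁷ × 3.367 m × 348.6 = 1.0681×10⁻² m = 10.681 mm
difference = 15.259 − 10.681 = 4.578 mm

4.58 mm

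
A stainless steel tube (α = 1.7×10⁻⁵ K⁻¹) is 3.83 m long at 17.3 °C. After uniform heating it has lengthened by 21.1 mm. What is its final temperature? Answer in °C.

ΔL = αL₀ΔT ⇒ ΔT = ΔL / (αL₀)
ΔT = 21.1×10⁻³ m / (1.7×10⁻⁵ × 3.83 m) = 324.07 K
T = 17.3 + 324.07 = 341.37 °C

T = 341 °C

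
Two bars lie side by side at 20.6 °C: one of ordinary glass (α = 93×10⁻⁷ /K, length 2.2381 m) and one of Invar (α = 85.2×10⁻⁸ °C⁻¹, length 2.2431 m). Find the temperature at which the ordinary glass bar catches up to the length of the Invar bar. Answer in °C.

L₁(1 + α₁ΔT) = L₂(1 + α₂ΔT) ⇒ ΔT = (L₂ − L₁)/(α₁L₁ − α₂L₂)
L₂ − L₁ = 2.2431 − 2.2381 = 5.00×10⁻³ m
α₁L₁ − α₂L₂ = 93×10⁻⁷×2.2381 − 85.2×10⁻⁸×2.2431 = 1.89032088×10⁻⁵ m/K
ΔT = 5.00×10⁻³ / 1.89032088×10⁻⁵ = 264.505 K
T = 20.6 + 264.505 = 285.105 °C

T = 285.1 °C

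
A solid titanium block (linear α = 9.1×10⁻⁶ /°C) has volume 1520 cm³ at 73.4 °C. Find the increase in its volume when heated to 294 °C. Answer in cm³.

ΔV = 9.15 cm³

Isotropic solid: β ≈ 3α = 2.7×10⁻⁵ /K; ΔT = 220.6 K
ΔV = 3αV₀ΔT = 3(9.1×10⁻⁶)(1520)(220.6) = 9.15 cm³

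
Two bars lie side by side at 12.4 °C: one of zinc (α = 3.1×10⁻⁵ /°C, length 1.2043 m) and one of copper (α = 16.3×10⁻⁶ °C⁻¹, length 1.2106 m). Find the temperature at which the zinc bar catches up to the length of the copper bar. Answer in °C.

Equal length when α₁L₁ΔT − α₂L₂ΔT = L₂ − L₁ = 6.30×10⁻³ m
α₁L₁ = 3.73333×10⁻⁵, α₂L₂ = 1.973278×10⁻⁵ → Δ(αL) = 1.760052×10⁻⁵ m/K
ΔT = 6.30×10⁻³ / 1.760052×10⁻⁵ = 357.944 K, so T = 12.4 + 357.944 = 370.344 °C

T = 370.3 °C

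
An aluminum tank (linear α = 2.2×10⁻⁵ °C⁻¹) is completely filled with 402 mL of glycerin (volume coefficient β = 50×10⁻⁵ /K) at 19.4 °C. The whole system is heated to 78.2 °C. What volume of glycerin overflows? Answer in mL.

The tank also expands: β_container ≈ 3α = 6.6×10⁻⁵ /K
Net overflow = V₀(β_liq − 3α_cont)ΔT
β − 3α = 5.00×10⁻⁴ − 6.6×10⁻⁵ = 4.34×10⁻⁴ /K; ΔT = 58.8 K
ΔV = 402 × 4.34×10⁻⁴ × 58.8 = 10.3 mL

10.3 mL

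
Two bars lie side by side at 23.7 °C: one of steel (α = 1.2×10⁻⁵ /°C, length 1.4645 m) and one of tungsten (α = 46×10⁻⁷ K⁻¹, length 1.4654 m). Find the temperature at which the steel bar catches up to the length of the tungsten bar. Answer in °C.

T = 106.8 °C

Equal length when α₁L₁ΔT − α₂L₂ΔT = L₂ − L₁ = 9.00×10⁻⁴ m
α₁L₁ = 1.7574×10⁻⁵, α₂L₂ = 6.74084×10⁻⁶ → Δ(αL) = 1.083316×10⁻⁵ m/K
ΔT = 9.00×10⁻⁴ / 1.083316×10⁻⁵ = 83.078 K, so T = 23.7 + 83.078 = 106.778 °C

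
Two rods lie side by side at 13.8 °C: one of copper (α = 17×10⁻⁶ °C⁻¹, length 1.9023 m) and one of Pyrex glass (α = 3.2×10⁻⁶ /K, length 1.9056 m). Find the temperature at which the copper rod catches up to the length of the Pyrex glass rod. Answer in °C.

T = 139.6 °C

Equal length when α₁L₁ΔT − α₂L₂ΔT = L₂ − L₁ = 3.30×10⁻³ m
α₁L₁ = 3.23391×10⁻⁵, α₂L₂ = 6.09792×10⁻⁶ → Δ(αL) = 2.624118×10⁻⁵ m/K
ΔT = 3.30×10⁻³ / 2.624118×10⁻⁵ = 125.757 K, so T = 13.8 + 125.757 = 139.557 °C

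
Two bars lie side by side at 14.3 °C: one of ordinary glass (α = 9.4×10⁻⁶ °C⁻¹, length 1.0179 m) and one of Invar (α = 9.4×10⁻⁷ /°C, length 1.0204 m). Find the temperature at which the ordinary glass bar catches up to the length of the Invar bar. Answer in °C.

T = 304.7 °C

Equal length when α₁L₁ΔT − α₂L₂ΔT = L₂ − L₁ = 2.50×10⁻³ m
α₁L₁ = 9.56826×10⁻⁶, α₂L₂ = 9.59176×10⁻⁷ → Δ(αL) = 8.609084×10⁻⁶ m/K
ΔT = 2.50×10⁻³ / 8.609084×10⁻⁶ = 290.391 K, so T = 14.3 + 290.391 = 304.691 °C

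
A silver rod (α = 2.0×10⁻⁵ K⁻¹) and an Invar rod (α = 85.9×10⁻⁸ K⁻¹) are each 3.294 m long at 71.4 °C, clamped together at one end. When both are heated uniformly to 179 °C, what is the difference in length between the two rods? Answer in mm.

6.78 mm

ΔT = 107.6 K
silver: ΔL = 2.0×10⁻⁵ × 3.294 m × 107.6 = 7.0887×10⁻³ m = 7.0887 mm
Invar: ΔL = 85.9×10⁻⁸ × 3.294 m × 107.6 = 3.0446×10⁻⁴ m = 0.30446 mm
difference = 7.0887 − 0.30446 = 6.78424 mm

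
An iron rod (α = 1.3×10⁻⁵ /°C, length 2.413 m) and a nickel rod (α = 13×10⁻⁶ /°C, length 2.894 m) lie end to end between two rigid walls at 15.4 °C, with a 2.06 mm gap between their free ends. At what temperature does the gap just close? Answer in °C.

α₁L₁ = 3.1369×10⁻⁵ m/K, α₂L₂ = 3.7622×10⁻⁵ m/K → total 6.8991×10⁻⁵ m/K
ΔT = g/(α₁L₁+α₂L₂) = 2.06×10⁻³ / 6.8991×10⁻⁵ = 29.859 K
T = 15.4 + 29.859 = 45.259 °C

T = 45.3 °C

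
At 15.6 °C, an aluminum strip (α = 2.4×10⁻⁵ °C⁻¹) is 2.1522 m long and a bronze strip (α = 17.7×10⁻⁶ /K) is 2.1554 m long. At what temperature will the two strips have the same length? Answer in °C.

L₁(1 + α₁ΔT) = L₂(1 + α₂ΔT) ⇒ ΔT = (L₂ − L₁)/(α₁L₁ − α₂L₂)
L₂ − L₁ = 2.1554 − 2.1522 = 3.20×10⁻³ m
α₁L₁ − α₂L₂ = 2.4×10⁻⁵×2.1522 − 17.7×10⁻⁶×2.1554 = 1.350222×10⁻⁵ m/K
ΔT = 3.20×10⁻³ / 1.350222×10⁻⁵ = 236.998 K
T = 15.6 + 236.998 = 252.598 °C

T = 252.6 °C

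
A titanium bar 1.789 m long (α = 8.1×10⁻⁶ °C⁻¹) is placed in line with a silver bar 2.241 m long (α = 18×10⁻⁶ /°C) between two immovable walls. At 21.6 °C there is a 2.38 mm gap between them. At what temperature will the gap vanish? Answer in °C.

α₁L₁ = 1.44909×10⁻⁵ m/K, α₂L₂ = 4.0338×10⁻⁵ m/K → total 5.48289×10⁻⁵ m/K
ΔT = g/(α₁L₁+α₂L₂) = 2.38×10⁻³ / 5.48289×10⁻⁵ = 43.408 K
T = 21.6 + 43.408 = 65.008 °C

T = 65.0 °C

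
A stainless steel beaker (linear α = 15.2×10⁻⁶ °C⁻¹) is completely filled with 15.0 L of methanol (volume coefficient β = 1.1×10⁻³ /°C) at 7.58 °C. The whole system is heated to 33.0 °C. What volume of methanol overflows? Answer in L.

0.402 L

The beaker also expands: β_container ≈ 3α = 4.56×10⁻⁵ /K
Net overflow = V₀(β_liq − 3α_cont)ΔT
β − 3α = 1.10×10⁻³ − 4.56×10⁻⁵ = 1.0544×10⁻³ /K; ΔT = 25.42 K
ΔV = 15.0 × 1.0544×10⁻³ × 25.42 = 0.402 L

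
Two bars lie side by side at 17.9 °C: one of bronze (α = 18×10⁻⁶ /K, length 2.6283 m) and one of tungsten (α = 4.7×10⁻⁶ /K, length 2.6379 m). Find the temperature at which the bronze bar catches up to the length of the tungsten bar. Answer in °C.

T = 292.9 °C

L₁(1 + α₁ΔT) = L₂(1 + α₂ΔT) ⇒ ΔT = (L₂ − L₁)/(α₁L₁ − α₂L₂)
L₂ − L₁ = 2.6379 − 2.6283 = 9.60×10⁻³ m
α₁L₁ − α₂L₂ = 18×10⁻⁶×2.6283 − 4.7×10⁻⁶×2.6379 = 3.491127×10⁻⁵ m/K
ΔT = 9.60×10⁻³ / 3.491127×10⁻⁵ = 274.983 K
T = 17.9 + 274.983 = 292.883 °C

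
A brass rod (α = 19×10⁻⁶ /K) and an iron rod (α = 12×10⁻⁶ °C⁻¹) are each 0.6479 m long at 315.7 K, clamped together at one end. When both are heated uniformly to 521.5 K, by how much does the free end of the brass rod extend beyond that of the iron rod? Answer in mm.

ΔT = 205.8 K
brass: ΔL = 19×10⁻⁶ × 0.6479 m × 205.8 = 2.5334×10⁻³ m = 2.5334 mm
iron: ΔL = 12×10⁻⁶ × 0.6479 m × 205.8 = 1.6001×10⁻³ m = 1.6001 mm
difference = 2.5334 − 1.6001 = 0.9333 mm

0.933 mm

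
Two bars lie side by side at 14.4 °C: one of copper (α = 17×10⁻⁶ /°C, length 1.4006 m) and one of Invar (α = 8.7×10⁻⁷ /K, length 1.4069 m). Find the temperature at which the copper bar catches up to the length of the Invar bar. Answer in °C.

T = 293.3 °C

Equal length when α₁L₁ΔT − α₂L₂ΔT = L₂ − L₁ = 6.30×10⁻³ m
α₁L₁ = 2.38102×10⁻⁵, α₂L₂ = 1.224003×10⁻⁶ → Δ(αL) = 2.2586197×10⁻⁵ m/K
ΔT = 6.30×10⁻³ / 2.2586197×10⁻⁵ = 278.931 K, so T = 14.4 + 278.931 = 293.331 °C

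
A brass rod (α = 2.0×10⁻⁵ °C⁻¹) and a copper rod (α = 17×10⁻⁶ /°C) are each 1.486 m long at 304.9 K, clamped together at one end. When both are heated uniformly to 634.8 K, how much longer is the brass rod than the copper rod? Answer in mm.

1.47 mm

ΔT = 329.9 K
brass: ΔL = 2.0×10⁻⁵ × 1.486 m × 329.9 = 9.8046×10⁻³ m = 9.8046 mm
copper: ΔL = 17×10⁻⁶ × 1.486 m × 329.9 = 8.3339×10⁻³ m = 8.3339 mm
difference = 9.8046 − 8.3339 = 1.4707 mm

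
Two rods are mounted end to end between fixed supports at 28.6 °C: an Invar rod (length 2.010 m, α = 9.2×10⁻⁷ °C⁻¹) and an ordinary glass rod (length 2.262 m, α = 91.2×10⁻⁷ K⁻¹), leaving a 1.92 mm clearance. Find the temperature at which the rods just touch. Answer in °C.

Gap closes when ΔL₁ + ΔL₂ = 1.92 mm = 1.92×10⁻³ m
(α₁L₁ + α₂L₂)ΔT = g
α₁L₁ + α₂L₂ = 9.2×10⁻⁷×2.010 + 91.2×10⁻⁷×2.262 = 2.247864×10⁻⁵ m/K
ΔT = 1.92×10⁻³ / 2.247864×10⁻⁵ = 85.41 K
T = 28.6 + 85.41 = 114.01 °C

T = 114 °C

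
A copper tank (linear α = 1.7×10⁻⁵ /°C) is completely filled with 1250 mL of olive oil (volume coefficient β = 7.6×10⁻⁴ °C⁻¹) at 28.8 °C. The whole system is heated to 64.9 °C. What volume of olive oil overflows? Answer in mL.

The tank also expands: β_container ≈ 3α = 5.1×10⁻⁵ /K
Net overflow = V₀(β_liq − 3α_cont)ΔT
β − 3α = 7.60×10⁻⁴ − 5.1×10⁻⁵ = 7.09×10⁻⁴ /K; ΔT = 36.1 K
ΔV = 1250 × 7.09×10⁻⁴ × 36.1 = 32.0 mL

32.0 mL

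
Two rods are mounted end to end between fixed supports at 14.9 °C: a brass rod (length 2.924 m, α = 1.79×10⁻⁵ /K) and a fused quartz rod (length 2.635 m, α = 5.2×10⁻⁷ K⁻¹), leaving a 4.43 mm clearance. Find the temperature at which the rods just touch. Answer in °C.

Gap closes when ΔL₁ + ΔL₂ = 4.43 mm = 4.43×10⁻³ m
(α₁L₁ + α₂L₂)ΔT = g
α₁L₁ + α₂L₂ = 1.79×10⁻⁵×2.924 + 5.2×10⁻⁷×2.635 = 5.37098×10⁻⁵ m/K
ΔT = 4.43×10⁻³ / 5.37098×10⁻⁵ = 82.480 K
T = 14.9 + 82.480 = 97.380 °C

T = 97.4 °C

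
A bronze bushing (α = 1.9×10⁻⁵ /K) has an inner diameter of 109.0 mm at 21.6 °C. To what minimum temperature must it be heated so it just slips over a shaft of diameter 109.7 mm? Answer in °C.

Required Δd = 109.7 − 109.0 = 0.7 mm
Δd = αd₀ΔT ⇒ ΔT = Δd/(αd₀) = 0.7 / (1.9×10⁻⁵ × 109.0) = 338.00 K
T_min = 21.6 + 338.00 = 359.60 °C

T = 360 °C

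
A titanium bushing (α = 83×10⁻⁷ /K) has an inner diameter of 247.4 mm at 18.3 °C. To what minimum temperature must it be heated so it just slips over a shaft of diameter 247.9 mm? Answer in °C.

T = 262 °C

Required Δd = 247.9 − 247.4 = 0.5 mm
Δd = αd₀ΔT ⇒ ΔT = Δd/(αd₀) = 0.5 / (83×10⁻⁷ × 247.4) = 243.50 K
T_min = 18.3 + 243.50 = 261.80 °C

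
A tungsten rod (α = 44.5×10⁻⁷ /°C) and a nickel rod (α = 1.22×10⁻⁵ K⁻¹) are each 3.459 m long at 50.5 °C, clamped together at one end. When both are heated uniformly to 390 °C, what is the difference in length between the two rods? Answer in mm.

9.10 mm

ΔT = 339.5 K
tungsten: ΔL = 44.5×10⁻⁷ × 3.459 m × 339.5 = 5.2258×10⁻³ m = 5.2258 mm
nickel: ΔL = 1.22×10⁻⁵ × 3.459 m × 339.5 = 1.4327×10⁻² m = 14.327 mm
difference = 14.327 − 5.2258 = 9.1012 mm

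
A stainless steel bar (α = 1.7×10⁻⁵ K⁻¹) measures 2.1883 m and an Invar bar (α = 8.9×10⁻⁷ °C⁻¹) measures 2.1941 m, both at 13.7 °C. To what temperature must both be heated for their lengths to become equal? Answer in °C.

T = 178.2 °C

L₁(1 + α₁ΔT) = L₂(1 + α₂ΔT) ⇒ ΔT = (L₂ − L₁)/(α₁L₁ − α₂L₂)
L₂ − L₁ = 2.1941 − 2.1883 = 5.80×10⁻³ m
α₁L₁ − α₂L₂ = 1.7×10⁻⁵×2.1883 − 8.9×10⁻⁷×2.1941 = 3.5248351×10⁻⁵ m/K
ΔT = 5.80×10⁻³ / 3.5248351×10⁻⁵ = 164.547 K
T = 13.7 + 164.547 = 178.247 °C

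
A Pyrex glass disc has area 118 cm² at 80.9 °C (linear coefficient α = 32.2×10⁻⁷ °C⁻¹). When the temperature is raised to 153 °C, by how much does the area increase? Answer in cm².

Area coefficient ≈ 2α; |ΔT| = 72.1 K
ΔA = 2αA₀ΔT = 2(32.2×10⁻⁷)(118)(72.1) = 0.0548 cm²

ΔA = 0.0548 cm²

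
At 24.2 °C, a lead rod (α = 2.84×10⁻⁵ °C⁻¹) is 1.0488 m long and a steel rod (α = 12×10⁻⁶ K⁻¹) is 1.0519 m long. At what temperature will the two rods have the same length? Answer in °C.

T = 204.8 °C

Equal length when α₁L₁ΔT − α₂L₂ΔT = L₂ − L₁ = 3.10×10⁻³ m
α₁L₁ = 2.978592×10⁻⁵, α₂L₂ = 1.26228×10⁻⁵ → Δ(αL) = 1.716312×10⁻⁵ m/K
ΔT = 3.10×10⁻³ / 1.716312×10⁻⁵ = 180.620 K, so T = 24.2 + 180.620 = 204.820 °C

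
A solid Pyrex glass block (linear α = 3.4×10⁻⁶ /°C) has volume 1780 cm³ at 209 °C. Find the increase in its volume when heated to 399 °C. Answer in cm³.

ΔV = 3.45 cm³

Isotropic solid: β ≈ 3α = 1.0×10⁻⁵ /K; ΔT = 190 K
ΔV = 3αV₀ΔT = 3(3.4×10⁻⁶)(1780)(190) = 3.45 cm³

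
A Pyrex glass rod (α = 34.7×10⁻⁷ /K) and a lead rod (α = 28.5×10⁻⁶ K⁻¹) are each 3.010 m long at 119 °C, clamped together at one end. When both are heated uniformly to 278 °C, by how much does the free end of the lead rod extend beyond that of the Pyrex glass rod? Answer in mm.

12.0 mm

ΔT = 159 K
Pyrex glass: ΔL = 34.7×10⁻⁷ × 3.010 m × 159 = 1.6607×10⁻³ m = 1.6607 mm
lead: ΔL = 28.5×10⁻⁶ × 3.010 m × 159 = 1.3640×10⁻² m = 13.640 mm
difference = 13.640 − 1.6607 = 11.9793 mm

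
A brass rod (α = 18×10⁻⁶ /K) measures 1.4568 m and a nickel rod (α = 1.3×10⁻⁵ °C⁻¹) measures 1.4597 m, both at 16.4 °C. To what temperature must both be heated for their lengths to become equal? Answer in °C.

L₁(1 + α₁ΔT) = L₂(1 + α₂ΔT) ⇒ ΔT = (L₂ − L₁)/(α₁L₁ − α₂L₂)
L₂ − L₁ = 1.4597 − 1.4568 = 2.90×10⁻³ m
α₁L₁ − α₂L₂ = 18×10⁻⁶×1.4568 − 1.3×10⁻⁵×1.4597 = 7.2463×10⁻⁶ m/K
ΔT = 2.90×10⁻³ / 7.2463×10⁻⁶ = 400.204 K
T = 16.4 + 400.204 = 416.604 °C

T = 416.6 °C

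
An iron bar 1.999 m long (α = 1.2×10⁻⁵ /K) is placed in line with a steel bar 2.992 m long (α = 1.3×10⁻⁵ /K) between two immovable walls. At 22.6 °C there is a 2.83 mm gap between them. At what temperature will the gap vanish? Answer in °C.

α₁L₁ = 2.3988×10⁻⁵ m/K, α₂L₂ = 3.8896×10⁻⁵ m/K → total 6.2884×10⁻⁵ m/K
ΔT = g/(α₁L₁+α₂L₂) = 2.83×10⁻³ / 6.2884×10⁻⁵ = 45.003 K
T = 22.6 + 45.003 = 67.603 °C

T = 67.6 °C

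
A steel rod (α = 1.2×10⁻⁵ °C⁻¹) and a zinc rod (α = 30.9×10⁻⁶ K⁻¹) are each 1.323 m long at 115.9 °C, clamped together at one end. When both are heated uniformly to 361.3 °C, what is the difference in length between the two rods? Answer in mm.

6.14 mm

ΔT = 245.4 K
steel: ΔL = 1.2×10⁻⁵ × 1.323 m × 245.4 = 3.8960×10⁻³ m = 3.8960 mm
zinc: ΔL = 30.9×10⁻⁶ × 1.323 m × 245.4 = 1.0032×10⁻² m = 10.032 mm
difference = 10.032 − 3.8960 = 6.136 mm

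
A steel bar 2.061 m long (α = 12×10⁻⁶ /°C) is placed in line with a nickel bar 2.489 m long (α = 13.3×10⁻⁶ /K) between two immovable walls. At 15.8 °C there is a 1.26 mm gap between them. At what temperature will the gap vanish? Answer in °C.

α₁L₁ = 2.4732×10⁻⁵ m/K, α₂L₂ = 3.31037×10⁻⁵ m/K → total 5.78357×10⁻⁵ m/K
ΔT = g/(α₁L₁+α₂L₂) = 1.26×10⁻³ / 5.78357×10⁻⁵ = 21.786 K
T = 15.8 + 21.786 = 37.586 °C

T = 37.6 °C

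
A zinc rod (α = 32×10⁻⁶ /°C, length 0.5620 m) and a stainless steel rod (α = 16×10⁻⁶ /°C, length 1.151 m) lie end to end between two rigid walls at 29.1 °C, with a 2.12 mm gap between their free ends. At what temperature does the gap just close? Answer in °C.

α₁L₁ = 1.7984×10⁻⁵ m/K, α₂L₂ = 1.8416×10⁻⁵ m/K → total 3.64×10⁻⁵ m/K
ΔT = g/(α₁L₁+α₂L₂) = 2.12×10⁻³ / 3.64×10⁻⁵ = 58.242 K
T = 29.1 + 58.242 = 87.342 °C

T = 87.3 °C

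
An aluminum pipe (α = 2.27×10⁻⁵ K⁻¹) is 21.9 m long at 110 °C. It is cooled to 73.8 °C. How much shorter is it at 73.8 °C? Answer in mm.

ΔL = 18.0 mm

|ΔT| = |73.8 − 110| = 36.2 K
ΔL = αL₀ΔT = (2.27×10⁻⁵)(21.9)(36.2) = 1.80×10⁻² m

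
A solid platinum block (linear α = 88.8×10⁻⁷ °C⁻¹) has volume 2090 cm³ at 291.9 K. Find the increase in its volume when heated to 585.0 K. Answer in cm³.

Isotropic solid: β ≈ 3α = 2.7×10⁻⁵ /K; ΔT = 293.1 K
ΔV = 3αV₀ΔT = 3(88.8×10⁻⁷)(2090)(293.1) = 16.3 cm³

ΔV = 16.3 cm³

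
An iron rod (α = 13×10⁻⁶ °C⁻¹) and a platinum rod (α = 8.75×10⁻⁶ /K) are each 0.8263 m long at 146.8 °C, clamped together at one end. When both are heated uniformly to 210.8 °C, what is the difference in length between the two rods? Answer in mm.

0.225 mm

ΔT = 64.0 K
iron: ΔL = 13×10⁻⁶ × 0.8263 m × 64.0 = 6.8748×10⁻⁴ m = 0.68748 mm
platinum: ΔL = 8.75×10⁻⁶ × 0.8263 m × 64.0 = 4.6273×10⁻⁴ m = 0.46273 mm
difference = 0.68748 − 0.46273 = 0.22475 mm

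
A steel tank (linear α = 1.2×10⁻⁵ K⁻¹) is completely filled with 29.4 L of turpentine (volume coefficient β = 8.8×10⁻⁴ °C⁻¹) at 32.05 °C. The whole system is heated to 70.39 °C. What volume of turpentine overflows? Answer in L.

The tank also expands: β_container ≈ 3α = 3.6×10⁻⁵ /K
Net overflow = V₀(β_liq − 3α_cont)ΔT
β − 3α = 8.80×10⁻⁴ − 3.6×10⁻⁵ = 8.44×10⁻⁴ /K; ΔT = 38.34 K
ΔV = 29.4 × 8.44×10⁻⁴ × 38.34 = 0.951 L

0.951 L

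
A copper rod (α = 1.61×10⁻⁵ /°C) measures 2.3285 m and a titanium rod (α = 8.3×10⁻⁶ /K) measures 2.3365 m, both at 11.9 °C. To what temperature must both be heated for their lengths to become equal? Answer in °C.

L₁(1 + α₁ΔT) = L₂(1 + α₂ΔT) ⇒ ΔT = (L₂ − L₁)/(α₁L₁ − α₂L₂)
L₂ − L₁ = 2.3365 − 2.3285 = 8.00×10⁻³ m
α₁L₁ − α₂L₂ = 1.61×10⁻⁵×2.3285 − 8.3×10⁻⁶×2.3365 = 1.80959×10⁻⁵ m/K
ΔT = 8.00×10⁻³ / 1.80959×10⁻⁵ = 442.089 K
T = 11.9 + 442.089 = 453.989 °C

T = 454.0 °C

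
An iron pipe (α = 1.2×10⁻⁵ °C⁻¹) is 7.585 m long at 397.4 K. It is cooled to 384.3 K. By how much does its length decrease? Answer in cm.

ΔL = 0.119 cm

|ΔT| = |384.3 − 397.4| = 13.1 K
ΔL = αL₀ΔT = (1.2×10⁻⁵)(7.585)(13.1) = 1.19×10⁻³ m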